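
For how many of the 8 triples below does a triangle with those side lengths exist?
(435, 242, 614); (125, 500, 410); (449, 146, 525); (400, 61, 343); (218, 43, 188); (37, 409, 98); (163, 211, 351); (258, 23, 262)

(242,435,614): 242+435 > 614 → valid
(125,410,500): 125+410 > 500 → valid
(146,449,525): 146+449 > 525 → valid
(61,343,400): 61+343 > 400 → valid
(43,188,218): 43+188 > 218 → valid
(37,98,409): 37+98 ≤ 409 → not valid
(163,211,351): 163+211 > 351 → valid
(23,258,262): 23+258 > 262 → valid
7 of the 8 triples form a triangle.

7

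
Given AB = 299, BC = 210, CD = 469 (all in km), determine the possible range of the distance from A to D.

0 ≤ AD ≤ 978 km

The maximum is all hops collinear in one direction: 299 + 210 + 469 = 978.
The longest hop is 469; the others sum to 509. Since 469 ≤ 509, the path can fold back on itself completely, so the minimum distance is 0.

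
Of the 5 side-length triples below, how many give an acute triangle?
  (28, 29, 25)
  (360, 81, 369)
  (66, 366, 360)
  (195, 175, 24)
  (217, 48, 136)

1

(28,29,25): 25²+28² = 1409 > 841 = 29² → acute
(360,81,369): 81²+360² = 136161 = 369² → right
(66,366,360): 66²+360² = 133956 = 366² → right
(195,175,24): 24²+175² = 31201 < 38025 = 195² → obtuse
(217,48,136): 48+136 ≤ 217, not a triangle
1 of the 5 is acute.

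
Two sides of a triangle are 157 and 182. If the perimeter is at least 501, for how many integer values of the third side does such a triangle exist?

Triangle inequality: 25 < x < 339. Perimeter ≥ 501 gives x ≥ 501 − 157 − 182 = 162.
So 162 ≤ x < 339; integers 162 through 338: 177 values.

177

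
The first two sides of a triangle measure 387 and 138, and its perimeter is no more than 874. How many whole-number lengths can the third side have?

Triangle inequality: 249 < x < 525. Perimeter ≤ 874 gives x ≤ 874 − 387 − 138 = 349.
So 249 < x ≤ 349; integers 250 through 349: 100 values.

100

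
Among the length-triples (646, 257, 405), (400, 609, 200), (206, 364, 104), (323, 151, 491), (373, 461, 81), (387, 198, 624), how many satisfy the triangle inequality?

(257,405,646): 257+405 > 646 → valid
(200,400,609): 200+400 ≤ 609 → not valid
(104,206,364): 104+206 ≤ 364 → not valid
(151,323,491): 151+323 ≤ 491 → not valid
(81,373,461): 81+373 ≤ 461 → not valid
(198,387,624): 198+387 ≤ 624 → not valid
1 of the 6 triples forms a triangle.

1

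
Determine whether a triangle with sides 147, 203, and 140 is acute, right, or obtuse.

right

Compare the square of the longest side to the sum of squares of the other two: 140² + 147² = 41209 = 203².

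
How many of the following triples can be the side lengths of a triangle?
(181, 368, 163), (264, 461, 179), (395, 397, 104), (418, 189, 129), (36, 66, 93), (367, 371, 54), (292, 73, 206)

3

(163,181,368): 163+181 ≤ 368 → not valid
(179,264,461): 179+264 ≤ 461 → not valid
(104,395,397): 104+395 > 397 → valid
(129,189,418): 129+189 ≤ 418 → not valid
(36,66,93): 36+66 > 93 → valid
(54,367,371): 54+367 > 371 → valid
(73,206,292): 73+206 ≤ 292 → not valid
3 of the 7 triples form a triangle.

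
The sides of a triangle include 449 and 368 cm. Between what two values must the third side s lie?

By the triangle inequality, s must be less than 449 + 368 = 817 and greater than |449 − 368| = 81.

81 < s < 817 (cm)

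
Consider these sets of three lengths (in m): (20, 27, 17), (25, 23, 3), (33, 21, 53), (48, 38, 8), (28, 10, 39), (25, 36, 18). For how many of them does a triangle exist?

(17,20,27): 17+20 > 27 → valid
(3,23,25): 3+23 > 25 → valid
(21,33,53): 21+33 > 53 → valid
(8,38,48): 8+38 ≤ 48 → not valid
(10,28,39): 10+28 ≤ 39 → not valid
(18,25,36): 18+25 > 36 → valid
4 of the 6 triples form a triangle.

4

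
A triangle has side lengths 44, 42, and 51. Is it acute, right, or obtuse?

acute

Compare the square of the longest side to the sum of squares of the other two: 42² + 44² = 3700 > 2601 = 51².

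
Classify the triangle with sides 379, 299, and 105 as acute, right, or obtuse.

Compare the square of the longest side to the sum of squares of the other two: 105² + 299² = 100426 < 143641 = 379².

obtuse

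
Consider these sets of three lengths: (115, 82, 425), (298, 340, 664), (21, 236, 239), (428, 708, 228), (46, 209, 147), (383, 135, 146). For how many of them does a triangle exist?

1

(82,115,425): 82+115 ≤ 425 → not valid
(298,340,664): 298+340 ≤ 664 → not valid
(21,236,239): 21+236 > 239 → valid
(228,428,708): 228+428 ≤ 708 → not valid
(46,147,209): 46+147 ≤ 209 → not valid
(135,146,383): 135+146 ≤ 383 → not valid
1 of the 6 triples forms a triangle.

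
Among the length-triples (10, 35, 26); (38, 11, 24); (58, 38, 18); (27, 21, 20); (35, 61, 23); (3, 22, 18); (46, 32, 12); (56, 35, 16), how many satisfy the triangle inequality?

2

(10,26,35): 10+26 > 35 → valid
(11,24,38): 11+24 ≤ 38 → not valid
(18,38,58): 18+38 ≤ 58 → not valid
(20,21,27): 20+21 > 27 → valid
(23,35,61): 23+35 ≤ 61 → not valid
(3,18,22): 3+18 ≤ 22 → not valid
(12,32,46): 12+32 ≤ 46 → not valid
(16,35,56): 16+35 ≤ 56 → not valid
2 of the 8 triples form a triangle.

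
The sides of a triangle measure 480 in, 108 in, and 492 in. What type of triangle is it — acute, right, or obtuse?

right

Compare the square of the longest side to the sum of squares of the other two: 108² + 480² = 242064 = 492².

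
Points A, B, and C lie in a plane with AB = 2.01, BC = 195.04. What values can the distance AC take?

193.03 ≤ AC ≤ 197.05

By the triangle inequality, |2.01 − 195.04| ≤ AC ≤ 2.01 + 195.04.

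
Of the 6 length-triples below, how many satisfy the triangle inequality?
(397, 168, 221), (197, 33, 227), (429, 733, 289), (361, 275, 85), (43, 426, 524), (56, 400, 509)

(168,221,397): 168+221 ≤ 397 → not valid
(33,197,227): 33+197 > 227 → valid
(289,429,733): 289+429 ≤ 733 → not valid
(85,275,361): 85+275 ≤ 361 → not valid
(43,426,524): 43+426 ≤ 524 → not valid
(56,400,509): 56+400 ≤ 509 → not valid
1 of the 6 triples forms a triangle.

1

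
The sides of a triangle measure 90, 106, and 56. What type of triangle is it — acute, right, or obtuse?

right

Compare the square of the longest side to the sum of squares of the other two: 56² + 90² = 11236 = 106².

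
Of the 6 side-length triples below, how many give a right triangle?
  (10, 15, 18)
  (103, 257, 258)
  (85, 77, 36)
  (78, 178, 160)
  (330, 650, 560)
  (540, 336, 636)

(10,15,18): 10²+15² = 325 > 324 = 18² → acute
(103,257,258): 103²+257² = 76658 > 66564 = 258² → acute
(85,77,36): 36²+77² = 7225 = 85² → right
(78,178,160): 78²+160² = 31684 = 178² → right
(330,650,560): 330²+560² = 422500 = 650² → right
(540,336,636): 336²+540² = 404496 = 636² → right
4 of the 6 are right.

4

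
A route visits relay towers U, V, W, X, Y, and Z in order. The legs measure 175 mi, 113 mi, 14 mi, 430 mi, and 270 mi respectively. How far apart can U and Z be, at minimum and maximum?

0 ≤ UZ ≤ 1002 mi

The maximum is all hops collinear in one direction: 175 + 113 + 14 + 430 + 270 = 1002.
The longest hop is 430; the others sum to 572. Since 430 ≤ 572, the path can fold back on itself completely, so the minimum distance is 0.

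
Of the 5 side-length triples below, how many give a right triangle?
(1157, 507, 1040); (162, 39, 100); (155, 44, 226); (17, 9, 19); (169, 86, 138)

(1157,507,1040): 507²+1040² = 1338649 = 1157² → right
(162,39,100): 39+100 ≤ 162, not a triangle
(155,44,226): 44+155 ≤ 226, not a triangle
(17,9,19): 9²+17² = 370 > 361 = 19² → acute
(169,86,138): 86²+138² = 26440 < 28561 = 169² → obtuse
1 of the 5 is right.

1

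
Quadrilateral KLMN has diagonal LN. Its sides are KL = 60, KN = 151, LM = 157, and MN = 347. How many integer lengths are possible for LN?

From triangle KLN: 91 < LN < 211.
From triangle MLN: 190 < LN < 504.
Intersection: 190 < LN < 211, so integers 191 through 210: 20 values.

20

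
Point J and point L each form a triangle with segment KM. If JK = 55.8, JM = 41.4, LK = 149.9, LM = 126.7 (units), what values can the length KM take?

23.2 < KM < 97.2

From triangle JKM: |55.8 − 41.4| < KM < 55.8 + 41.4, i.e. 14.4 < KM < 97.2.
From triangle LKM: 23.2 < KM < 276.6.
Both must hold, so KM lies in the intersection.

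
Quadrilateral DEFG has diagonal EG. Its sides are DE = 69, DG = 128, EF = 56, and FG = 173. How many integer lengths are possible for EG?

79

From triangle DEG: 59 < EG < 197.
From triangle FEG: 117 < EG < 229.
Intersection: 117 < EG < 197, so integers 118 through 196: 79 values.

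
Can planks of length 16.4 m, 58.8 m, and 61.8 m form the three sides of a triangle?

The longest side is 61.8, and the other two sum to 75.2.
Since 75.2 > 61.8, the triangle inequality holds.

Yes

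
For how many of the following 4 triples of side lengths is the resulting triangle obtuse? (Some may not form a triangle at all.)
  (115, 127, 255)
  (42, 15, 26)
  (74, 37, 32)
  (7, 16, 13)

(115,127,255): 115+127 ≤ 255, not a triangle
(42,15,26): 15+26 ≤ 42, not a triangle
(74,37,32): 32+37 ≤ 74, not a triangle
(7,16,13): 7²+13² = 218 < 256 = 16² → obtuse
1 of the 4 is obtuse.

1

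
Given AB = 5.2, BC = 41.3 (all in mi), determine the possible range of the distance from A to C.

36.1 ≤ AC ≤ 46.5 mi

By the triangle inequality, |5.2 − 41.3| ≤ AC ≤ 5.2 + 41.3.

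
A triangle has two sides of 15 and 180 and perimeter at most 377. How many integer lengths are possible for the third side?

Triangle inequality: 165 < x < 195. Perimeter ≤ 377 gives x ≤ 377 − 15 − 180 = 182.
So 165 < x ≤ 182; integers 166 through 182: 17 values.

17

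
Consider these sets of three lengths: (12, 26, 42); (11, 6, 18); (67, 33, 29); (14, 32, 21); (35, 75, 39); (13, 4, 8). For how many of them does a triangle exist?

(12,26,42): 12+26 ≤ 42 → not valid
(6,11,18): 6+11 ≤ 18 → not valid
(29,33,67): 29+33 ≤ 67 → not valid
(14,21,32): 14+21 > 32 → valid
(35,39,75): 35+39 ≤ 75 → not valid
(4,8,13): 4+8 ≤ 13 → not valid
1 of the 6 triples forms a triangle.

1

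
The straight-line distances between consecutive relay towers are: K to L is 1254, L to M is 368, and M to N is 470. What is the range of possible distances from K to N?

416 ≤ KN ≤ 2092

The maximum is all hops collinear in one direction: 1254 + 368 + 470 = 2092.
The longest hop is 1254; the others sum to 838. Folding the others back against it leaves at least 1254 − 838 = 416.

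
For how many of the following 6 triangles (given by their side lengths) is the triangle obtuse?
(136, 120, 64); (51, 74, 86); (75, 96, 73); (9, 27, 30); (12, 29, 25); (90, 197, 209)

(136,120,64): 64²+120² = 18496 = 136² → right
(51,74,86): 51²+74² = 8077 > 7396 = 86² → acute
(75,96,73): 73²+75² = 10954 > 9216 = 96² → acute
(9,27,30): 9²+27² = 810 < 900 = 30² → obtuse
(12,29,25): 12²+25² = 769 < 841 = 29² → obtuse
(90,197,209): 90²+197² = 46909 > 43681 = 209² → acute
2 of the 6 are obtuse.

2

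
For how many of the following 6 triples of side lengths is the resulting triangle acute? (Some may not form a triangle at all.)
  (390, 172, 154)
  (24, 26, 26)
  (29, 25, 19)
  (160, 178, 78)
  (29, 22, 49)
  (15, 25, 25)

3

(390,172,154): 154+172 ≤ 390, not a triangle
(24,26,26): 24²+26² = 1252 > 676 = 26² → acute
(29,25,19): 19²+25² = 986 > 841 = 29² → acute
(160,178,78): 78²+160² = 31684 = 178² → right
(29,22,49): 22²+29² = 1325 < 2401 = 49² → obtuse
(15,25,25): 15²+25² = 850 > 625 = 25² → acute
3 of the 6 are acute.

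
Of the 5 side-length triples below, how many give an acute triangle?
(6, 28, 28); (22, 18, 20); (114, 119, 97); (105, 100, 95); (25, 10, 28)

4

(6,28,28): 6²+28² = 820 > 784 = 28² → acute
(22,18,20): 18²+20² = 724 > 484 = 22² → acute
(114,119,97): 97²+114² = 22405 > 14161 = 119² → acute
(105,100,95): 95²+100² = 19025 > 11025 = 105² → acute
(25,10,28): 10²+25² = 725 < 784 = 28² → obtuse
4 of the 5 are acute.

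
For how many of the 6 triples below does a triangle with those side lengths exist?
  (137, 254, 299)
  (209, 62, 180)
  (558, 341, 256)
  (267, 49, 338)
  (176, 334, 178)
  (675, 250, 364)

4

(137,254,299): 137+254 > 299 → valid
(62,180,209): 62+180 > 209 → valid
(256,341,558): 256+341 > 558 → valid
(49,267,338): 49+267 ≤ 338 → not valid
(176,178,334): 176+178 > 334 → valid
(250,364,675): 250+364 ≤ 675 → not valid
4 of the 6 triples form a triangle.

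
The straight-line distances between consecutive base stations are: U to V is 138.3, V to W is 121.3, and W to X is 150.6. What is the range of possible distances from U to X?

The maximum is all hops collinear in one direction: 138.3 + 121.3 + 150.6 = 410.2.
The longest hop is 150.6; the others sum to 259.6. Since 150.6 ≤ 259.6, the path can fold back on itself completely, so the minimum distance is 0.

0 ≤ UX ≤ 410.2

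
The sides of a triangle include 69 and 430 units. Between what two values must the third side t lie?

361 < t < 499 (units)

By the triangle inequality, t must be less than 69 + 430 = 499 and greater than |69 − 430| = 361.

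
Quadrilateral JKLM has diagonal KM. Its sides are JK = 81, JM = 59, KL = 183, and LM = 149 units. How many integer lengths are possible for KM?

105

From triangle JKM: 22 < KM < 140.
From triangle LKM: 34 < KM < 332.
Intersection: 34 < KM < 140, so integers 35 through 139: 105 values.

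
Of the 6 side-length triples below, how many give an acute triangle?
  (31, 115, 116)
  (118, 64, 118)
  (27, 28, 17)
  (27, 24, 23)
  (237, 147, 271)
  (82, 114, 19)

(31,115,116): 31²+115² = 14186 > 13456 = 116² → acute
(118,64,118): 64²+118² = 18020 > 13924 = 118² → acute
(27,28,17): 17²+27² = 1018 > 784 = 28² → acute
(27,24,23): 23²+24² = 1105 > 729 = 27² → acute
(237,147,271): 147²+237² = 77778 > 73441 = 271² → acute
(82,114,19): 19+82 ≤ 114, not a triangle
5 of the 6 are acute.

5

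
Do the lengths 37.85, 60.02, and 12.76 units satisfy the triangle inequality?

No

The longest side is 60.02, but the other two sum to only 50.61.
50.61 < 60.02, so the triangle inequality fails.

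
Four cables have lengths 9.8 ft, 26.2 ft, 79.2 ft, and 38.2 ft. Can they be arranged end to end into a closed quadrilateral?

For a quadrilateral, each side must be shorter than the sum of the others.
Here the longest side is 79.2, but the remaining 3 sides sum to only 74.2.

No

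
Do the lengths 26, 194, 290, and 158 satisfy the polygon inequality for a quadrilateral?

A quadrilateral exists iff every side is shorter than the sum of the others — equivalently, the longest side is less than the sum of the rest.
Longest side 290 < 378 (sum of the remaining 3), so yes.

Yes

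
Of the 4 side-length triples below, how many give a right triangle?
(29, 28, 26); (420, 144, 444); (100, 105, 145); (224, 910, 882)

3

(29,28,26): 26²+28² = 1460 > 841 = 29² → acute
(420,144,444): 144²+420² = 197136 = 444² → right
(100,105,145): 100²+105² = 21025 = 145² → right
(224,910,882): 224²+882² = 828100 = 910² → right
3 of the 4 are right.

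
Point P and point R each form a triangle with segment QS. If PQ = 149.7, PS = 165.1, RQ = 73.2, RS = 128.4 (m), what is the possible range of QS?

55.2 < QS < 201.6

From triangle PQS: |149.7 − 165.1| < QS < 149.7 + 165.1, i.e. 15.4 < QS < 314.8.
From triangle RQS: 55.2 < QS < 201.6.
Both must hold, so QS lies in the intersection.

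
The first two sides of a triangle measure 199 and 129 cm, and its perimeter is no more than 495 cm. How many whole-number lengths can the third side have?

97

Triangle inequality: 70 < x < 328. Perimeter ≤ 495 gives x ≤ 495 − 199 − 129 = 167.
So 70 < x ≤ 167; integers 71 through 167: 97 values.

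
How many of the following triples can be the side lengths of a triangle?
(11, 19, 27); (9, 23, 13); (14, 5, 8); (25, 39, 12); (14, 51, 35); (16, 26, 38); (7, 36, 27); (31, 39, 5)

2

(11,19,27): 11+19 > 27 → valid
(9,13,23): 9+13 ≤ 23 → not valid
(5,8,14): 5+8 ≤ 14 → not valid
(12,25,39): 12+25 ≤ 39 → not valid
(14,35,51): 14+35 ≤ 51 → not valid
(16,26,38): 16+26 > 38 → valid
(7,27,36): 7+27 ≤ 36 → not valid
(5,31,39): 5+31 ≤ 39 → not valid
2 of the 8 triples form a triangle.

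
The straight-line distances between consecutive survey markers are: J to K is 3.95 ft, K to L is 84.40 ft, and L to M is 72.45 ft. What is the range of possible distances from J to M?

The maximum is all hops collinear in one direction: 3.95 + 84.40 + 72.45 = 160.80.
The longest hop is 84.40; the others sum to 76.40. Folding the others back against it leaves at least 84.40 − 76.40 = 8.00.

8.00 ≤ JM ≤ 160.80 ft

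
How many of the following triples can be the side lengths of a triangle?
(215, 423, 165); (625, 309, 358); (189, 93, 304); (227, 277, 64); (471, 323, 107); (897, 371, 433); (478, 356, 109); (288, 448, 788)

2

(165,215,423): 165+215 ≤ 423 → not valid
(309,358,625): 309+358 > 625 → valid
(93,189,304): 93+189 ≤ 304 → not valid
(64,227,277): 64+227 > 277 → valid
(107,323,471): 107+323 ≤ 471 → not valid
(371,433,897): 371+433 ≤ 897 → not valid
(109,356,478): 109+356 ≤ 478 → not valid
(288,448,788): 288+448 ≤ 788 → not valid
2 of the 8 triples form a triangle.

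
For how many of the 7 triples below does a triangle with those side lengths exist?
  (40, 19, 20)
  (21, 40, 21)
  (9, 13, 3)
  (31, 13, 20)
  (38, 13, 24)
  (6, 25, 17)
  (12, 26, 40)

(19,20,40): 19+20 ≤ 40 → not valid
(21,21,40): 21+21 > 40 → valid
(3,9,13): 3+9 ≤ 13 → not valid
(13,20,31): 13+20 > 31 → valid
(13,24,38): 13+24 ≤ 38 → not valid
(6,17,25): 6+17 ≤ 25 → not valid
(12,26,40): 12+26 ≤ 40 → not valid
2 of the 7 triples form a triangle.

2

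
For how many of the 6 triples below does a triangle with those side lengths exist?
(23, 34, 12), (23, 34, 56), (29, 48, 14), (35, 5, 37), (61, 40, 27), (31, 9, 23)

(12,23,34): 12+23 > 34 → valid
(23,34,56): 23+34 > 56 → valid
(14,29,48): 14+29 ≤ 48 → not valid
(5,35,37): 5+35 > 37 → valid
(27,40,61): 27+40 > 61 → valid
(9,23,31): 9+23 > 31 → valid
5 of the 6 triples form a triangle.

5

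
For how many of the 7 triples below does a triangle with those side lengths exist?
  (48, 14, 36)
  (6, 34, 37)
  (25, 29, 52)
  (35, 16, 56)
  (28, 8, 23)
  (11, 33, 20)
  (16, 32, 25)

5

(14,36,48): 14+36 > 48 → valid
(6,34,37): 6+34 > 37 → valid
(25,29,52): 25+29 > 52 → valid
(16,35,56): 16+35 ≤ 56 → not valid
(8,23,28): 8+23 > 28 → valid
(11,20,33): 11+20 ≤ 33 → not valid
(16,25,32): 16+25 > 32 → valid
5 of the 7 triples form a triangle.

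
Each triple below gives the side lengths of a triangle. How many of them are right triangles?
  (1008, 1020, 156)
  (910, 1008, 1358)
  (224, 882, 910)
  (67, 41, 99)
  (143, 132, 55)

(1008,1020,156): 156²+1008² = 1040400 = 1020² → right
(910,1008,1358): 910²+1008² = 1844164 = 1358² → right
(224,882,910): 224²+882² = 828100 = 910² → right
(67,41,99): 41²+67² = 6170 < 9801 = 99² → obtuse
(143,132,55): 55²+132² = 20449 = 143² → right
4 of the 5 are right.

4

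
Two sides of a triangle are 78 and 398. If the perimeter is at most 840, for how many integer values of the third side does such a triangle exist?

Triangle inequality: 320 < x < 476. Perimeter ≤ 840 gives x ≤ 840 − 78 − 398 = 364.
So 320 < x ≤ 364; integers 321 through 364: 44 values.

44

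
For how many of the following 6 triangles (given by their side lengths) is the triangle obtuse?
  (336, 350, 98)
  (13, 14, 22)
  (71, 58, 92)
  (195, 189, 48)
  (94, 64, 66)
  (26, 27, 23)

(336,350,98): 98²+336² = 122500 = 350² → right
(13,14,22): 13²+14² = 365 < 484 = 22² → obtuse
(71,58,92): 58²+71² = 8405 < 8464 = 92² → obtuse
(195,189,48): 48²+189² = 38025 = 195² → right
(94,64,66): 64²+66² = 8452 < 8836 = 94² → obtuse
(26,27,23): 23²+26² = 1205 > 729 = 27² → acute
3 of the 6 are obtuse.

3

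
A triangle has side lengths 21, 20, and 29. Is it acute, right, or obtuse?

right

Compare the square of the longest side to the sum of squares of the other two: 20² + 21² = 841 = 29².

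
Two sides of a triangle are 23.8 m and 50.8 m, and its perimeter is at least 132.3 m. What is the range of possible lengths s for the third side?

57.7 ≤ s < 74.6

Triangle inequality alone gives 27.0 < s < 74.6.
The perimeter condition gives s ≥ 132.3 − 23.8 − 50.8 = 57.7.
Intersecting the two: 57.7 ≤ s < 74.6.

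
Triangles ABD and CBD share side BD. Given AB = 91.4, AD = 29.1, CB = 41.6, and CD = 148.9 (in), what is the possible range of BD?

107.3 < BD < 120.5

From triangle ABD: |91.4 − 29.1| < BD < 91.4 + 29.1, i.e. 62.3 < BD < 120.5.
From triangle CBD: 107.3 < BD < 190.5.
Both must hold, so BD lies in the intersection.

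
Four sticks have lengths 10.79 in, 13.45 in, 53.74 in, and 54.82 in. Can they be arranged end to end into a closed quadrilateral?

Yes

A quadrilateral exists iff every side is shorter than the sum of the others — equivalently, the longest side is less than the sum of the rest.
Longest side 54.82 < 77.98 (sum of the remaining 3), so yes.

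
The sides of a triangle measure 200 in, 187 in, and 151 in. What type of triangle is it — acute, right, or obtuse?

Compare the square of the longest side to the sum of squares of the other two: 151² + 187² = 57770 > 40000 = 200².

acute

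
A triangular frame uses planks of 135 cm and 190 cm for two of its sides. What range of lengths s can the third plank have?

By the triangle inequality, s must be less than 135 + 190 = 325 and greater than |135 − 190| = 55.

55 < s < 325 (cm)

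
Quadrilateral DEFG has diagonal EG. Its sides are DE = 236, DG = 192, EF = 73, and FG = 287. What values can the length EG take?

From triangle DEG: |236 − 192| < EG < 236 + 192, i.e. 44 < EG < 428.
From triangle FEG: 214 < EG < 360.
Both must hold, so EG lies in the intersection.

214 < EG < 360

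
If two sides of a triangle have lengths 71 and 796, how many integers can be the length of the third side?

The third side lies in the open interval (725, 867).
Integers from 726 to 866 inclusive: 866 − 726 + 1 = 141.

141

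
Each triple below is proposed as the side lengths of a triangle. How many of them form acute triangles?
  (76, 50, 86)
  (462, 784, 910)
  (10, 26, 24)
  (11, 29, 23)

1

(76,50,86): 50²+76² = 8276 > 7396 = 86² → acute
(462,784,910): 462²+784² = 828100 = 910² → right
(10,26,24): 10²+24² = 676 = 26² → right
(11,29,23): 11²+23² = 650 < 841 = 29² → obtuse
1 of the 4 is acute.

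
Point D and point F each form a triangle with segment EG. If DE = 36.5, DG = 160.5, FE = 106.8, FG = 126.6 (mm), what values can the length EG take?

124.0 < EG < 197.0

From triangle DEG: |36.5 − 160.5| < EG < 36.5 + 160.5, i.e. 124.0 < EG < 197.0.
From triangle FEG: 19.8 < EG < 233.4.
Both must hold, so EG lies in the intersection.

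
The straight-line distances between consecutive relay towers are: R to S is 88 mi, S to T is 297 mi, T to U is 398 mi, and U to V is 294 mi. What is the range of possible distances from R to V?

The maximum is all hops collinear in one direction: 88 + 297 + 398 + 294 = 1077.
The longest hop is 398; the others sum to 679. Since 398 ≤ 679, the path can fold back on itself completely, so the minimum distance is 0.

0 ≤ RV ≤ 1077 mi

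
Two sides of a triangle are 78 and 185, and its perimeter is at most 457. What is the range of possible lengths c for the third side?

Triangle inequality alone gives 107 < c < 263.
The perimeter condition gives c ≤ 457 − 78 − 185 = 194.
Intersecting the two: 107 < c ≤ 194.

107 < c ≤ 194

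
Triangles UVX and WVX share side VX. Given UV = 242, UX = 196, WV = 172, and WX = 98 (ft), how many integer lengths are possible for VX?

From triangle UVX: 46 < VX < 438.
From triangle WVX: 74 < VX < 270.
Intersection: 74 < VX < 270, so integers 75 through 269: 195 values.

195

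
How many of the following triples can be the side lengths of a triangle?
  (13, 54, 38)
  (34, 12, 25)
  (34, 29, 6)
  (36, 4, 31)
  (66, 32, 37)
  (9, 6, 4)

(13,38,54): 13+38 ≤ 54 → not valid
(12,25,34): 12+25 > 34 → valid
(6,29,34): 6+29 > 34 → valid
(4,31,36): 4+31 ≤ 36 → not valid
(32,37,66): 32+37 > 66 → valid
(4,6,9): 4+6 > 9 → valid
4 of the 6 triples form a triangle.

4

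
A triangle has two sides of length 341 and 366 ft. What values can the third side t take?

25 < t < 707

By the triangle inequality, t must be less than 341 + 366 = 707 and greater than |341 − 366| = 25.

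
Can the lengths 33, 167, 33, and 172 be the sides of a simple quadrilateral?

Yes

A quadrilateral exists iff every side is shorter than the sum of the others — equivalently, the longest side is less than the sum of the rest.
Longest side 172 < 233 (sum of the remaining 3), so yes.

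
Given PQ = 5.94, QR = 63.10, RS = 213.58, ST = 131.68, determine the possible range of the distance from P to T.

12.86 ≤ PT ≤ 414.30

The maximum is all hops collinear in one direction: 5.94 + 63.10 + 213.58 + 131.68 = 414.30.
The longest hop is 213.58; the others sum to 200.72. Folding the others back against it leaves at least 213.58 − 200.72 = 12.86.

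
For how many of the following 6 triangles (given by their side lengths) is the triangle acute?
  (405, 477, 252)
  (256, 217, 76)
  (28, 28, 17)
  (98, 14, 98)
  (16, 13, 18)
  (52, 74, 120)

3

(405,477,252): 252²+405² = 227529 = 477² → right
(256,217,76): 76²+217² = 52865 < 65536 = 256² → obtuse
(28,28,17): 17²+28² = 1073 > 784 = 28² → acute
(98,14,98): 14²+98² = 9800 > 9604 = 98² → acute
(16,13,18): 13²+16² = 425 > 324 = 18² → acute
(52,74,120): 52²+74² = 8180 < 14400 = 120² → obtuse
3 of the 6 are acute.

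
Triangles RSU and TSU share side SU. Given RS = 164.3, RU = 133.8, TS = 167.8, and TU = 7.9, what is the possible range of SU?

159.9 < SU < 175.7

From triangle RSU: |164.3 − 133.8| < SU < 164.3 + 133.8, i.e. 30.5 < SU < 298.1.
From triangle TSU: 159.9 < SU < 175.7.
Both must hold, so SU lies in the intersection.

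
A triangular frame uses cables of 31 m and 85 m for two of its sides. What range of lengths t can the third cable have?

54 < t < 116

By the triangle inequality, t must be less than 31 + 85 = 116 and greater than |31 − 85| = 54.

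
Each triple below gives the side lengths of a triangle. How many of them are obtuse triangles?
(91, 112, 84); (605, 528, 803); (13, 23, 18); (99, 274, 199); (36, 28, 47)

(91,112,84): 84²+91² = 15337 > 12544 = 112² → acute
(605,528,803): 528²+605² = 644809 = 803² → right
(13,23,18): 13²+18² = 493 < 529 = 23² → obtuse
(99,274,199): 99²+199² = 49402 < 75076 = 274² → obtuse
(36,28,47): 28²+36² = 2080 < 2209 = 47² → obtuse
3 of the 5 are obtuse.

3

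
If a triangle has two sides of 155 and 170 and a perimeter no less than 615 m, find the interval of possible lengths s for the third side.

290 ≤ s < 325 m

Triangle inequality alone gives 15 < s < 325.
The perimeter condition gives s ≥ 615 − 155 − 170 = 290.
Intersecting the two: 290 ≤ s < 325.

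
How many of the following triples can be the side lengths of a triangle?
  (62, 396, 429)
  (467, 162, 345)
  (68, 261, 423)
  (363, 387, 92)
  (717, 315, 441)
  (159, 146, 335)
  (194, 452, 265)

(62,396,429): 62+396 > 429 → valid
(162,345,467): 162+345 > 467 → valid
(68,261,423): 68+261 ≤ 423 → not valid
(92,363,387): 92+363 > 387 → valid
(315,441,717): 315+441 > 717 → valid
(146,159,335): 146+159 ≤ 335 → not valid
(194,265,452): 194+265 > 452 → valid
5 of the 7 triples form a triangle.

5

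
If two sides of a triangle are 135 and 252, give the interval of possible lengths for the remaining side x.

By the triangle inequality, x must be less than 135 + 252 = 387 and greater than |135 − 252| = 117.

117 < x < 387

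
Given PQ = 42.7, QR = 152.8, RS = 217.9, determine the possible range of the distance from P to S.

The maximum is all hops collinear in one direction: 42.7 + 152.8 + 217.9 = 413.4.
The longest hop is 217.9; the others sum to 195.5. Folding the others back against it leaves at least 217.9 − 195.5 = 22.4.

22.4 ≤ PS ≤ 413.4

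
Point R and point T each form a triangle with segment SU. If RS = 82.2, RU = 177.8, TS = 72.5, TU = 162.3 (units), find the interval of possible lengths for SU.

95.6 < SU < 234.8

From triangle RSU: |82.2 − 177.8| < SU < 82.2 + 177.8, i.e. 95.6 < SU < 260.0.
From triangle TSU: 89.8 < SU < 234.8.
Both must hold, so SU lies in the intersection.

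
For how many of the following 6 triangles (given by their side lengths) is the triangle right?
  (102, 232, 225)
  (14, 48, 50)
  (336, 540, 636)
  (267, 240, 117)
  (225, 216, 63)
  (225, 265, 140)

(102,232,225): 102²+225² = 61029 > 53824 = 232² → acute
(14,48,50): 14²+48² = 2500 = 50² → right
(336,540,636): 336²+540² = 404496 = 636² → right
(267,240,117): 117²+240² = 71289 = 267² → right
(225,216,63): 63²+216² = 50625 = 225² → right
(225,265,140): 140²+225² = 70225 = 265² → right
5 of the 6 are right.

5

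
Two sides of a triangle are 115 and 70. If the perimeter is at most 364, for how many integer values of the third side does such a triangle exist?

Triangle inequality: 45 < x < 185. Perimeter ≤ 364 gives x ≤ 364 − 115 − 70 = 179.
So 45 < x ≤ 179; integers 46 through 179: 134 values.

134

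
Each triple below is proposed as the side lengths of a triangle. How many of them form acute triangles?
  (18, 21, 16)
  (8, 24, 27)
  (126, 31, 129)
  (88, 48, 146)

2

(18,21,16): 16²+18² = 580 > 441 = 21² → acute
(8,24,27): 8²+24² = 640 < 729 = 27² → obtuse
(126,31,129): 31²+126² = 16837 > 16641 = 129² → acute
(88,48,146): 48+88 ≤ 146, not a triangle
2 of the 4 are acute.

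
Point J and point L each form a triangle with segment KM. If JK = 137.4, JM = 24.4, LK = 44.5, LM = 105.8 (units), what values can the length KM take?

113.0 < KM < 150.3

From triangle JKM: |137.4 − 24.4| < KM < 137.4 + 24.4, i.e. 113.0 < KM < 161.8.
From triangle LKM: 61.3 < KM < 150.3.
Both must hold, so KM lies in the intersection.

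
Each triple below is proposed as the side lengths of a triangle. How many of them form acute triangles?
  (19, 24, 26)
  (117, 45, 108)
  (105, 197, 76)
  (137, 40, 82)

1

(19,24,26): 19²+24² = 937 > 676 = 26² → acute
(117,45,108): 45²+108² = 13689 = 117² → right
(105,197,76): 76+105 ≤ 197, not a triangle
(137,40,82): 40+82 ≤ 137, not a triangle
1 of the 4 is acute.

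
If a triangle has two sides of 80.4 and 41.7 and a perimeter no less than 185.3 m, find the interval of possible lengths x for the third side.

Triangle inequality alone gives 38.7 < x < 122.1.
The perimeter condition gives x ≥ 185.3 − 80.4 − 41.7 = 63.2.
Intersecting the two: 63.2 ≤ x < 122.1.

63.2 ≤ x < 122.1 m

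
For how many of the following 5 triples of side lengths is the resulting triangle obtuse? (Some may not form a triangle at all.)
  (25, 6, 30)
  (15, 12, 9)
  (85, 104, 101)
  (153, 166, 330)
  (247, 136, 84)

1

(25,6,30): 6²+25² = 661 < 900 = 30² → obtuse
(15,12,9): 9²+12² = 225 = 15² → right
(85,104,101): 85²+101² = 17426 > 10816 = 104² → acute
(153,166,330): 153+166 ≤ 330, not a triangle
(247,136,84): 84+136 ≤ 247, not a triangle
1 of the 5 is obtuse.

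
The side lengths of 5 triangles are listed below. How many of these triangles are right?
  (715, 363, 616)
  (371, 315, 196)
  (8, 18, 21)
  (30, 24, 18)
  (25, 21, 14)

3

(715,363,616): 363²+616² = 511225 = 715² → right
(371,315,196): 196²+315² = 137641 = 371² → right
(8,18,21): 8²+18² = 388 < 441 = 21² → obtuse
(30,24,18): 18²+24² = 900 = 30² → right
(25,21,14): 14²+21² = 637 > 625 = 25² → acute
3 of the 5 are right.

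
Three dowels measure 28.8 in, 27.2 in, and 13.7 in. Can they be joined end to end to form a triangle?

The longest side is 28.8, and the other two sum to 40.9.
Since 40.9 > 28.8, the triangle inequality holds.

Yes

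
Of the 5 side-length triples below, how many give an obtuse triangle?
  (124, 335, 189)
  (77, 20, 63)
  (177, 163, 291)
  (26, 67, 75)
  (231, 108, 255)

(124,335,189): 124+189 ≤ 335, not a triangle
(77,20,63): 20²+63² = 4369 < 5929 = 77² → obtuse
(177,163,291): 163²+177² = 57898 < 84681 = 291² → obtuse
(26,67,75): 26²+67² = 5165 < 5625 = 75² → obtuse
(231,108,255): 108²+231² = 65025 = 255² → right
3 of the 5 are obtuse.

3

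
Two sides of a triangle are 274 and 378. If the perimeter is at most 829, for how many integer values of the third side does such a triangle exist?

73

Triangle inequality: 104 < x < 652. Perimeter ≤ 829 gives x ≤ 829 − 274 − 378 = 177.
So 104 < x ≤ 177; integers 105 through 177: 73 values.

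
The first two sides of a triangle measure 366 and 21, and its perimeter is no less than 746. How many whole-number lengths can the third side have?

Triangle inequality: 345 < x < 387. Perimeter ≥ 746 gives x ≥ 746 − 366 − 21 = 359.
So 359 ≤ x < 387; integers 359 through 386: 28 values.

28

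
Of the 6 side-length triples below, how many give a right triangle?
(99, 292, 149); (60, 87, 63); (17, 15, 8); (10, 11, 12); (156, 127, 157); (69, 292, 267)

2

(99,292,149): 99+149 ≤ 292, not a triangle
(60,87,63): 60²+63² = 7569 = 87² → right
(17,15,8): 8²+15² = 289 = 17² → right
(10,11,12): 10²+11² = 221 > 144 = 12² → acute
(156,127,157): 127²+156² = 40465 > 24649 = 157² → acute
(69,292,267): 69²+267² = 76050 < 85264 = 292² → obtuse
2 of the 6 are right.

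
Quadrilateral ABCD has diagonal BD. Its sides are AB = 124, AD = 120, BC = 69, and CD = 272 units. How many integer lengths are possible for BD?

40

From triangle ABD: 4 < BD < 244.
From triangle CBD: 203 < BD < 341.
Intersection: 203 < BD < 244, so integers 204 through 243: 40 values.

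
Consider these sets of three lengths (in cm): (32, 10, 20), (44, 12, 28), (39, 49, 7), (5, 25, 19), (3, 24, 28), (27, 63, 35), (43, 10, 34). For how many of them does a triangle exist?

(10,20,32): 10+20 ≤ 32 → not valid
(12,28,44): 12+28 ≤ 44 → not valid
(7,39,49): 7+39 ≤ 49 → not valid
(5,19,25): 5+19 ≤ 25 → not valid
(3,24,28): 3+24 ≤ 28 → not valid
(27,35,63): 27+35 ≤ 63 → not valid
(10,34,43): 10+34 > 43 → valid
1 of the 7 triples forms a triangle.

1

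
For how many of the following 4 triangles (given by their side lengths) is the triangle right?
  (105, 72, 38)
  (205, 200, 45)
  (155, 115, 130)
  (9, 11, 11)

(105,72,38): 38²+72² = 6628 < 11025 = 105² → obtuse
(205,200,45): 45²+200² = 42025 = 205² → right
(155,115,130): 115²+130² = 30125 > 24025 = 155² → acute
(9,11,11): 9²+11² = 202 > 121 = 11² → acute
1 of the 4 is right.

1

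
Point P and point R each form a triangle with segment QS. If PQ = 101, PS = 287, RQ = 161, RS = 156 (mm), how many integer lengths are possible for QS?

From triangle PQS: 186 < QS < 388.
From triangle RQS: 5 < QS < 317.
Intersection: 186 < QS < 317, so integers 187 through 316: 130 values.

130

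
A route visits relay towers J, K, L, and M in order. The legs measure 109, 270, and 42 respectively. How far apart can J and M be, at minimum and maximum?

The maximum is all hops collinear in one direction: 109 + 270 + 42 = 421.
The longest hop is 270; the others sum to 151. Folding the others back against it leaves at least 270 − 151 = 119.

119 ≤ JM ≤ 421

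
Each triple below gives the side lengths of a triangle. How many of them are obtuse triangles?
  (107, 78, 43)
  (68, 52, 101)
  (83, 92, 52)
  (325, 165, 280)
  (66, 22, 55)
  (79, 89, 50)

(107,78,43): 43²+78² = 7933 < 11449 = 107² → obtuse
(68,52,101): 52²+68² = 7328 < 10201 = 101² → obtuse
(83,92,52): 52²+83² = 9593 > 8464 = 92² → acute
(325,165,280): 165²+280² = 105625 = 325² → right
(66,22,55): 22²+55² = 3509 < 4356 = 66² → obtuse
(79,89,50): 50²+79² = 8741 > 7921 = 89² → acute
3 of the 6 are obtuse.

3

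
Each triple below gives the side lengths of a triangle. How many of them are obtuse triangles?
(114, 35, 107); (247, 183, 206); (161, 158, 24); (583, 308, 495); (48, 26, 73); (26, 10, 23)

4

(114,35,107): 35²+107² = 12674 < 12996 = 114² → obtuse
(247,183,206): 183²+206² = 75925 > 61009 = 247² → acute
(161,158,24): 24²+158² = 25540 < 25921 = 161² → obtuse
(583,308,495): 308²+495² = 339889 = 583² → right
(48,26,73): 26²+48² = 2980 < 5329 = 73² → obtuse
(26,10,23): 10²+23² = 629 < 676 = 26² → obtuse
4 of the 6 are obtuse.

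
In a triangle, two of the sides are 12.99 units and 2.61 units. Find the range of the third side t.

10.38 < t < 15.60 (units)

By the triangle inequality, t must be less than 12.99 + 2.61 = 15.60 and greater than |12.99 − 2.61| = 10.38.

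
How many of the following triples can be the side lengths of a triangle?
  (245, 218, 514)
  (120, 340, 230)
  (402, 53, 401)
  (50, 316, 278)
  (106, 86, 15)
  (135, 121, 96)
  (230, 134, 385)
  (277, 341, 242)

(218,245,514): 218+245 ≤ 514 → not valid
(120,230,340): 120+230 > 340 → valid
(53,401,402): 53+401 > 402 → valid
(50,278,316): 50+278 > 316 → valid
(15,86,106): 15+86 ≤ 106 → not valid
(96,121,135): 96+121 > 135 → valid
(134,230,385): 134+230 ≤ 385 → not valid
(242,277,341): 242+277 > 341 → valid
5 of the 8 triples form a triangle.

5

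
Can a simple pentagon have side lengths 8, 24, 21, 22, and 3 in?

Yes

A pentagon exists iff every side is shorter than the sum of the others — equivalently, the longest side is less than the sum of the rest.
Longest side 24 < 54 (sum of the remaining 4), so yes.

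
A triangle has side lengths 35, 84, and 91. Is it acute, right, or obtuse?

Compare the square of the longest side to the sum of squares of the other two: 35² + 84² = 8281 = 91².

right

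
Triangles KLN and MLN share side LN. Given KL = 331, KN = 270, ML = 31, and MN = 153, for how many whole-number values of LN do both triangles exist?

61

From triangle KLN: 61 < LN < 601.
From triangle MLN: 122 < LN < 184.
Intersection: 122 < LN < 184, so integers 123 through 183: 61 values.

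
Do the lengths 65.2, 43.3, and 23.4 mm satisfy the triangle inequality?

The longest side is 65.2, and the other two sum to 66.7.
Since 66.7 > 65.2, the triangle inequality holds.

Yes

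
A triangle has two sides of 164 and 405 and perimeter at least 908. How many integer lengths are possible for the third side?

230

Triangle inequality: 241 < x < 569. Perimeter ≥ 908 gives x ≥ 908 − 164 − 405 = 339.
So 339 ≤ x < 569; integers 339 through 568: 230 values.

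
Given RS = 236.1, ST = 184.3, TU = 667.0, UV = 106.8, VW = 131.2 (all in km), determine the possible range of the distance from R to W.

8.6 ≤ RW ≤ 1325.4 km

The maximum is all hops collinear in one direction: 236.1 + 184.3 + 667.0 + 106.8 + 131.2 = 1325.4.
The longest hop is 667.0; the others sum to 658.4. Folding the others back against it leaves at least 667.0 − 658.4 = 8.6.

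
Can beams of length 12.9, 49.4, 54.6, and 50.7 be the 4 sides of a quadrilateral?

A quadrilateral exists iff every side is shorter than the sum of the others — equivalently, the longest side is less than the sum of the rest.
Longest side 54.6 < 113.0 (sum of the remaining 3), so yes.

Yes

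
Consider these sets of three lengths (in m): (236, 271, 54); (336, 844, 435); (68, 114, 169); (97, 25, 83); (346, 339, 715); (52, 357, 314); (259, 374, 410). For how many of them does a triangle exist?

(54,236,271): 54+236 > 271 → valid
(336,435,844): 336+435 ≤ 844 → not valid
(68,114,169): 68+114 > 169 → valid
(25,83,97): 25+83 > 97 → valid
(339,346,715): 339+346 ≤ 715 → not valid
(52,314,357): 52+314 > 357 → valid
(259,374,410): 259+374 > 410 → valid
5 of the 7 triples form a triangle.

5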